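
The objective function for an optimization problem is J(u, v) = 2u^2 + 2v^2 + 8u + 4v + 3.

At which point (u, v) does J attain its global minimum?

(-2, -1)

J(u,v) separates as P(u) + Q(v) + 3, so its minimum is min P + min Q + 3.
P'(u) = 4u + 8 vanishes at u ∈ {-2}; Q'(v) = 4v + 4 vanishes at v ∈ {-1}.
Local minima of P (where P''>0): P(-2)=-8. Local minima of Q: Q(-1)=-2.
So the global minimum of J is P(-2) + Q(-1) + 3 = -8 − 2 + 3 = -7, attained at (-2, -1).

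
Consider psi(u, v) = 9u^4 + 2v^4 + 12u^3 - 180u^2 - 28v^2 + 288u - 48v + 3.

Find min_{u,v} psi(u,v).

-2727

psi(u,v) separates as P(u) + Q(v) + 3, so its minimum is min P + min Q + 3.
P'(u) = 36(u - 2)(u - 1)(u + 4) vanishes at u ∈ {-4, 1, 2}; Q'(v) = 8(v - 3)(v + 1)(v + 2) vanishes at v ∈ {-2, -1, 3}.
Local minima of P (where P''>0): P(-4)=-2496, P(2)=96. Local minima of Q: Q(-2)=16, Q(3)=-234.
So the global minimum of psi is P(-4) + Q(3) + 3 = -2496 − 234 + 3 = -2727, attained at (-4, 3).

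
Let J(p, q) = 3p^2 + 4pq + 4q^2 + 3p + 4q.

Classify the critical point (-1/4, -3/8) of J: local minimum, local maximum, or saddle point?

local minimum

The Hessian of J is constant: H = [[6, 4], [4, 8]].
det(H) = 6·8 − 4² = 32.
det(H) > 0 and tr(H) = 14 > 0, so H is positive definite and the point is a local minimum.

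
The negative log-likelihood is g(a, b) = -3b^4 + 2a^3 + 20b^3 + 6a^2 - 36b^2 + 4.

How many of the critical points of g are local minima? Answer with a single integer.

1

g separates as a function of a plus a function of b, so ∇g=0 decouples.
∂g/∂a = 6a(a + 2) = 0 at a ∈ {-2, 0}; ∂g/∂b = -12b(b - 3)(b - 2) = 0 at b ∈ {0, 2, 3}.
The Hessian is diagonal: diag(g_aa, g_bb). Second derivatives: g_aa(-2)=-12, g_aa(0)=12; g_bb(0)=-72, g_bb(2)=24, g_bb(3)=-36.
Local minima occur where both diagonal entries positive: (0, 2). Count: 1.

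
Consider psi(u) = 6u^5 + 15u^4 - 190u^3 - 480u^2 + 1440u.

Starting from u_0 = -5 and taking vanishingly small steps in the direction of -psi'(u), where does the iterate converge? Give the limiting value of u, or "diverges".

diverges

psi'(u) = 30(u - 4)(u - 1)(u + 3)(u + 4), so psi'(-5) = 3240.
Gradient descent moves in the -psi' direction, i.e. u is decreasing.
There is no critical point below u=-5, and psi' keeps the same sign, so the iterate runs off to −∞.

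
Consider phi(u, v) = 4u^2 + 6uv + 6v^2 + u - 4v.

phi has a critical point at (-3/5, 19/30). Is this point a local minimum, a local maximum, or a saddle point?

The Hessian of phi is constant: H = [[8, 6], [6, 12]].
det(H) = 8·12 − 6² = 60.
det(H) > 0 and tr(H) = 20 > 0, so H is positive definite and the point is a local minimum.

local minimum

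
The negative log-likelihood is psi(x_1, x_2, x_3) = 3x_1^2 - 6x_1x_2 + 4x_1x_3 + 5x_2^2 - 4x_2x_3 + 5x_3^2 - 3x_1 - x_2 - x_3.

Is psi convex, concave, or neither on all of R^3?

convex

psi is quadratic, so its Hessian is the constant matrix H = [[6, -6, 4], [-6, 10, -4], [4, -4, 10]].
Leading principal minors: 6, 24, 176.
All positive ⇒ H ≻ 0 ⇒ convex.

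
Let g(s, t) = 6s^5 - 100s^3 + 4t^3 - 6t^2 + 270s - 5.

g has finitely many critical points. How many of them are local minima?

g separates as a function of s plus a function of t, so ∇g=0 decouples.
∂g/∂s = 30(s - 3)(s - 1)(s + 1)(s + 3) = 0 at s ∈ {-3, -1, 1, 3}; ∂g/∂t = 12t(t - 1) = 0 at t ∈ {0, 1}.
The Hessian is diagonal: diag(g_ss, g_tt). Second derivatives: g_ss(-3)=-1440, g_ss(-1)=480, g_ss(1)=-480, g_ss(3)=1440; g_tt(0)=-12, g_tt(1)=12.
Local minima occur where both diagonal entries positive: (-1, 1), (3, 1). Count: 2.

2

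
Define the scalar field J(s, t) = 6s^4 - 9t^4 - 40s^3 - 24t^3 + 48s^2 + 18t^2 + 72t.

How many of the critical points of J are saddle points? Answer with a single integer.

5

J separates as a function of s plus a function of t, so ∇J=0 decouples.
∂J/∂s = 24s(s - 4)(s - 1) = 0 at s ∈ {0, 1, 4}; ∂J/∂t = -36(t - 1)(t + 1)(t + 2) = 0 at t ∈ {-2, -1, 1}.
The Hessian is diagonal: diag(J_ss, J_tt). Second derivatives: J_ss(0)=96, J_ss(1)=-72, J_ss(4)=288; J_tt(-2)=-108, J_tt(-1)=72, J_tt(1)=-216.
Saddle points occur where the two diagonal entries have opposite signs: (0, -2), (0, 1), (1, -1), (4, -2), (4, 1). Count: 5.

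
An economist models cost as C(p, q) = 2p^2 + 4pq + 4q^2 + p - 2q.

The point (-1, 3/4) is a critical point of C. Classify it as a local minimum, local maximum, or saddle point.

local minimum

The Hessian of C is constant: H = [[4, 4], [4, 8]].
det(H) = 4·8 − 4² = 16.
det(H) > 0 and tr(H) = 12 > 0, so H is positive definite and the point is a local minimum.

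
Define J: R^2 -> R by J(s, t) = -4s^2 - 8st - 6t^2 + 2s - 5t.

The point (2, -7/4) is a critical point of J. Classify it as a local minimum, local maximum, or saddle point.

local maximum

The Hessian of J is constant: H = [[-8, -8], [-8, -12]].
det(H) = (-8)·(-12) − (-8)² = 32.
det(H) > 0 and tr(H) = -20 < 0, so H is negative definite and the point is a local maximum.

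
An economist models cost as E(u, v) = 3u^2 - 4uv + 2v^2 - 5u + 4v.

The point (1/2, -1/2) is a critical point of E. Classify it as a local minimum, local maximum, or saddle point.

local minimum

The Hessian of E is constant: H = [[6, -4], [-4, 4]].
det(H) = 6·4 − (-4)² = 8.
det(H) > 0 and tr(H) = 10 > 0, so H is positive definite and the point is a local minimum.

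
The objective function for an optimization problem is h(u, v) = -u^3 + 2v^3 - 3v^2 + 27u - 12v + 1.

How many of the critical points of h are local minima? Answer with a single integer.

h separates as a function of u plus a function of v, so ∇h=0 decouples.
∂h/∂u = -3(u - 3)(u + 3) = 0 at u ∈ {-3, 3}; ∂h/∂v = 6(v - 2)(v + 1) = 0 at v ∈ {-1, 2}.
The Hessian is diagonal: diag(h_uu, h_vv). Second derivatives: h_uu(-3)=18, h_uu(3)=-18; h_vv(-1)=-18, h_vv(2)=18.
Local minima occur where both diagonal entries positive: (-3, 2). Count: 1.

1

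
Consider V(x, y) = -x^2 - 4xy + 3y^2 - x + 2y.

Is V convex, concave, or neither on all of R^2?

neither

V is quadratic, so its Hessian is the constant matrix H = [[-2, -4], [-4, 6]].
det(H) = -28, tr(H) = 4.
det(H) < 0, so H is indefinite: neither convex nor concave.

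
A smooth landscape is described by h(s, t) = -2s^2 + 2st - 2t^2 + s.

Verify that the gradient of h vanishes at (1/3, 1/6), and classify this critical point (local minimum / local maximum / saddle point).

∇h = (-4s + 2t + 1, 2s - 4t); substituting (1/3, 1/6) gives ∇h = (0, 0), so (1/3, 1/6) is indeed a critical point.
The Hessian of h is constant: H = [[-4, 2], [2, -4]].
det(H) = (-4)·(-4) − 2² = 12.
det(H) > 0 and tr(H) = -8 < 0, so H is negative definite and the point is a local maximum.

local maximum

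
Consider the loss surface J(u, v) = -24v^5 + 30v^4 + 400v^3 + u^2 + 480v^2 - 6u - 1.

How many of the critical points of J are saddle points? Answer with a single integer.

2

J separates as a function of u plus a function of v, so ∇J=0 decouples.
∂J/∂u = 2(u - 3) = 0 at u ∈ {3}; ∂J/∂v = -120v(v - 4)(v + 1)(v + 2) = 0 at v ∈ {-2, -1, 0, 4}.
The Hessian is diagonal: diag(J_uu, J_vv). Second derivatives: J_uu(3)=2; J_vv(-2)=1440, J_vv(-1)=-600, J_vv(0)=960, J_vv(4)=-14400.
Saddle points occur where the two diagonal entries have opposite signs: (3, -1), (3, 4). Count: 2.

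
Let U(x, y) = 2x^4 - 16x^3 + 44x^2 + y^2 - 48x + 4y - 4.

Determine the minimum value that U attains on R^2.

U(x,y) separates as P(x) + Q(y) − 4, so its minimum is min P + min Q − 4.
P'(x) = 8(x - 3)(x - 2)(x - 1) vanishes at x ∈ {1, 2, 3}; Q'(y) = 2y + 4 vanishes at y ∈ {-2}.
Local minima of P (where P''>0): P(1)=-18, P(3)=-18. Local minima of Q: Q(-2)=-4.
So the global minimum of U is P(1) + Q(-2) − 4 = -18 − 4 − 4 = -26, attained at (1, -2).

-26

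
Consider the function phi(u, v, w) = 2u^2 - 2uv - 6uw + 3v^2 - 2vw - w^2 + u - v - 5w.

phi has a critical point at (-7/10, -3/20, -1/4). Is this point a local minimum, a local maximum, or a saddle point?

saddle point

The Hessian is constant: H = [[4, -2, -6], [-2, 6, -2], [-6, -2, -2]].
Leading principal minors: Δ₁ = 4, Δ₂ = 20, Δ₃ = -320.
The minors fit neither the all-positive nor the alternating-sign pattern, so H is indefinite: a saddle point.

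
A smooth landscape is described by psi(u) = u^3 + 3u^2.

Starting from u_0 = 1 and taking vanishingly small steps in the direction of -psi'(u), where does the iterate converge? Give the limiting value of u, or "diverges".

psi'(u) = 3u(u + 2), so psi'(1) = 9.
Gradient descent moves in the -psi' direction, i.e. u is decreasing.
The nearest critical point in that direction is u = 0, where psi'' = 6 > 0 (a local minimum). The iterate converges there.

0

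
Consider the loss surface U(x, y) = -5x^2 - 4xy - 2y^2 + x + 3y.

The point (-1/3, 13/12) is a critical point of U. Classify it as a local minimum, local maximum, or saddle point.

The Hessian of U is constant: H = [[-10, -4], [-4, -4]].
det(H) = (-10)·(-4) − (-4)² = 24.
det(H) > 0 and tr(H) = -14 < 0, so H is negative definite and the point is a local maximum.

local maximum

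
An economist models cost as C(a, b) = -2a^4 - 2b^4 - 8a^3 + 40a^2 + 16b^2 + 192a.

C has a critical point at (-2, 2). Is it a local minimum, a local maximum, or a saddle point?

saddle point

The mixed partial ∂²C/∂a∂b is 0, so the Hessian at any point is diag(C_aa, C_bb) = diag(8(-3a^2 - 6a + 10), 8(-3b^2 + 4)).
At (-2, 2): H = diag(80, -64).
The eigenvalues have opposite signs, so H is indefinite: a saddle point.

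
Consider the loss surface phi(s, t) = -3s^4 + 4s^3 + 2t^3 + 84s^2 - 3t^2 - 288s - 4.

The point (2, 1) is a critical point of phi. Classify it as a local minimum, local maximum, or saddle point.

local minimum

The mixed partial ∂²phi/∂s∂t is 0, so the Hessian at any point is diag(phi_ss, phi_tt) = diag(12(-3s^2 + 2s + 14), 6(2t - 1)).
At (2, 1): H = diag(72, 6).
Both eigenvalues are positive, so H is positive definite: a local minimum.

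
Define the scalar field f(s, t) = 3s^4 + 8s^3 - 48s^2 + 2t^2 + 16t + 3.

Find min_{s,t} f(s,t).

-541

f(s,t) separates as P(s) + Q(t) + 3, so its minimum is min P + min Q + 3.
P'(s) = 12s(s - 2)(s + 4) vanishes at s ∈ {-4, 0, 2}; Q'(t) = 4(t + 4) vanishes at t ∈ {-4}.
Local minima of P (where P''>0): P(-4)=-512, P(2)=-80. Local minima of Q: Q(-4)=-32.
So the global minimum of f is P(-4) + Q(-4) + 3 = -512 − 32 + 3 = -541, attained at (-4, -4).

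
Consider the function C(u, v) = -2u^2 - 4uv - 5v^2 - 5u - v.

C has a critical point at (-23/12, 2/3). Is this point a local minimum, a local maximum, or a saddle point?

local maximum

The Hessian of C is constant: H = [[-4, -4], [-4, -10]].
det(H) = (-4)·(-10) − (-4)² = 24.
det(H) > 0 and tr(H) = -14 < 0, so H is negative definite and the point is a local maximum.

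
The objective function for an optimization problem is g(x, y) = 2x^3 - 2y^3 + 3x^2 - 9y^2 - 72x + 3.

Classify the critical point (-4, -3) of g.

The mixed partial ∂²g/∂x∂y is 0, so the Hessian at any point is diag(g_xx, g_yy) = diag(6(2x + 1), -6(2y + 3)).
At (-4, -3): H = diag(-42, 18).
The eigenvalues have opposite signs, so H is indefinite: a saddle point.

saddle point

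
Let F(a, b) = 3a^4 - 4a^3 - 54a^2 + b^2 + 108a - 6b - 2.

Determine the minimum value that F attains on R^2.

F(a,b) separates as P(a) + Q(b) − 2, so its minimum is min P + min Q − 2.
P'(a) = 12(a - 3)(a - 1)(a + 3) vanishes at a ∈ {-3, 1, 3}; Q'(b) = 2b - 6 vanishes at b ∈ {3}.
Local minima of P (where P''>0): P(-3)=-459, P(3)=-27. Local minima of Q: Q(3)=-9.
So the global minimum of F is P(-3) + Q(3) − 2 = -459 − 9 − 2 = -470, attained at (-3, 3).

-470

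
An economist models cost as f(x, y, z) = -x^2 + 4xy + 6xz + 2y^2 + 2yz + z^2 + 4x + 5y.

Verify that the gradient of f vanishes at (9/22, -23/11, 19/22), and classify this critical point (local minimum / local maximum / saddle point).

saddle point

∇f = (-2x + 4y + 6z + 4, 4x + 4y + 2z + 5, 6x + 2y + 2z); substituting (9/22, -23/11, 19/22) gives ∇f = (0, 0, 0), so (9/22, -23/11, 19/22) is indeed a critical point.
The Hessian is constant: H = [[-2, 4, 6], [4, 4, 2], [6, 2, 2]].
Leading principal minors: Δ₁ = -2, Δ₂ = -24, Δ₃ = -88.
The minors fit neither the all-positive nor the alternating-sign pattern, so H is indefinite: a saddle point.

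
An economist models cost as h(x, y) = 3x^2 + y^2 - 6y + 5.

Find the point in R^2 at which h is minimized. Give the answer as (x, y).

(0, 3)

h(x,y) separates as P(x) + Q(y) + 5, so its minimum is min P + min Q + 5.
P'(x) = 6x vanishes at x ∈ {0}; Q'(y) = 2y - 6 vanishes at y ∈ {3}.
Local minima of P (where P''>0): P(0)=0. Local minima of Q: Q(3)=-9.
So the global minimum of h is P(0) + Q(3) + 5 = 0 − 9 + 5 = -4, attained at (0, 3).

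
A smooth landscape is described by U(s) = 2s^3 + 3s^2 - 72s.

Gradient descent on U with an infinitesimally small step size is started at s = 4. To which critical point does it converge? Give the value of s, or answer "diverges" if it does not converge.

U'(s) = 6(s - 3)(s + 4), so U'(4) = 48.
Gradient descent moves in the -U' direction, i.e. s is decreasing.
The nearest critical point in that direction is s = 3, where U'' = 42 > 0 (a local minimum). The iterate converges there.

3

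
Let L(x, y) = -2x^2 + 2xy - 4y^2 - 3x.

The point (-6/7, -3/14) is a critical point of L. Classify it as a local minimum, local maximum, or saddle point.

local maximum

The Hessian of L is constant: H = [[-4, 2], [2, -8]].
det(H) = (-4)·(-8) − 2² = 28.
det(H) > 0 and tr(H) = -12 < 0, so H is negative definite and the point is a local maximum.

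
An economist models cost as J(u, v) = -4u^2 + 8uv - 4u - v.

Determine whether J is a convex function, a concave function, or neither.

J is quadratic, so its Hessian is the constant matrix H = [[-8, 8], [8, 0]].
det(H) = -64, tr(H) = -8.
det(H) < 0, so H is indefinite: neither convex nor concave.

neither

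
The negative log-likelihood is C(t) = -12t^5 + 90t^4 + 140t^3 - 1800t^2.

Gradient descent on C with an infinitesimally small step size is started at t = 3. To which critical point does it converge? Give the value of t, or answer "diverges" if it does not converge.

4

C'(t) = -60t(t - 5)(t - 4)(t + 3), so C'(3) = -2160.
Gradient descent moves in the -C' direction, i.e. t is increasing.
The nearest critical point in that direction is t = 4, where C'' = 1680 > 0 (a local minimum). The iterate converges there.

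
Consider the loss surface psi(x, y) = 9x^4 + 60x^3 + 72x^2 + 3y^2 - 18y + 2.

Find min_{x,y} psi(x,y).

psi(x,y) separates as P(x) + Q(y) + 2, so its minimum is min P + min Q + 2.
P'(x) = 36x(x + 1)(x + 4) vanishes at x ∈ {-4, -1, 0}; Q'(y) = 6y - 18 vanishes at y ∈ {3}.
Local minima of P (where P''>0): P(-4)=-384, P(0)=0. Local minima of Q: Q(3)=-27.
So the global minimum of psi is P(-4) + Q(3) + 2 = -384 − 27 + 2 = -409, attained at (-4, 3).

-409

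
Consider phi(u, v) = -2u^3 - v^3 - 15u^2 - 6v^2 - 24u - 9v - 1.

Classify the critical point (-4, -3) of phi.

local minimum

The mixed partial ∂²phi/∂u∂v is 0, so the Hessian at any point is diag(phi_uu, phi_vv) = diag(-6(2u + 5), -6(v + 2)).
At (-4, -3): H = diag(18, 6).
Both eigenvalues are positive, so H is positive definite: a local minimum.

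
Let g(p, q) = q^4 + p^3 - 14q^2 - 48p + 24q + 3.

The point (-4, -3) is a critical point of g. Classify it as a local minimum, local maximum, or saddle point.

saddle point

The mixed partial ∂²g/∂p∂q is 0, so the Hessian at any point is diag(g_pp, g_qq) = diag(6p, 4(3q^2 - 7)).
At (-4, -3): H = diag(-24, 80).
The eigenvalues have opposite signs, so H is indefinite: a saddle point.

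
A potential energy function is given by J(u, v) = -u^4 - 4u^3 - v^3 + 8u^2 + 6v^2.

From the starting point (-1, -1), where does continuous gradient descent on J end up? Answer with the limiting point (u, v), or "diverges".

J is separable, so gradient descent decouples: u follows -∂J/∂u, v follows -∂J/∂v.
∂J/∂u = -4u(u - 1)(u + 4); at u=-1 this is -24, so u increases.
∂J/∂v = -3v(v - 4); at v=-1 this is -15, so v increases.
u converges to its nearest critical value 0 (a local min of the u-part); v converges to 0. The iterate converges to (0, 0).

(0, 0)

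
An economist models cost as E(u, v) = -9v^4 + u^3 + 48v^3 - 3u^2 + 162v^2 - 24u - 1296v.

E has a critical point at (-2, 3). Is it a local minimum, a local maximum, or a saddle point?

saddle point

The mixed partial ∂²E/∂u∂v is 0, so the Hessian at any point is diag(E_uu, E_vv) = diag(6(u - 1), 36(-3v^2 + 8v + 9)).
At (-2, 3): H = diag(-18, 216).
The eigenvalues have opposite signs, so H is indefinite: a saddle point.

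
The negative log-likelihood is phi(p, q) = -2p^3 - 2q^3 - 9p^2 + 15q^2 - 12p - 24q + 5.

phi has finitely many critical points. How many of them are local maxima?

phi separates as a function of p plus a function of q, so ∇phi=0 decouples.
∂phi/∂p = -6(p + 1)(p + 2) = 0 at p ∈ {-2, -1}; ∂phi/∂q = -6(q - 4)(q - 1) = 0 at q ∈ {1, 4}.
The Hessian is diagonal: diag(phi_pp, phi_qq). Second derivatives: phi_pp(-2)=6, phi_pp(-1)=-6; phi_qq(1)=18, phi_qq(4)=-18.
Local maxima occur where both diagonal entries negative: (-1, 4). Count: 1.

1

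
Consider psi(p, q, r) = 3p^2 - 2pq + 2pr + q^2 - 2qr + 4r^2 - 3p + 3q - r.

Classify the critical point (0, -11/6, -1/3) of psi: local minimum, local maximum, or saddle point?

The Hessian is constant: H = [[6, -2, 2], [-2, 2, -2], [2, -2, 8]].
Leading principal minors: Δ₁ = 6, Δ₂ = 8, Δ₃ = 48.
All leading minors are positive, so H is positive definite: a local minimum.

local minimum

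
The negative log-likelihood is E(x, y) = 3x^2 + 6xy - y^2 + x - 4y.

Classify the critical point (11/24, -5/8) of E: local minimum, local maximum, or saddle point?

The Hessian of E is constant: H = [[6, 6], [6, -2]].
det(H) = 6·(-2) − 6² = -48.
Since det(H) < 0, H is indefinite and the critical point is a saddle point.

saddle point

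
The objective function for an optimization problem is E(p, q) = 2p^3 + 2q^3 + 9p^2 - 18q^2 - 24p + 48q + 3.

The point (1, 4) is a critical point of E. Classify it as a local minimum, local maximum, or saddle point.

local minimum

The mixed partial ∂²E/∂p∂q is 0, so the Hessian at any point is diag(E_pp, E_qq) = diag(6(2p + 3), 12(q - 3)).
At (1, 4): H = diag(30, 12).
Both eigenvalues are positive, so H is positive definite: a local minimum.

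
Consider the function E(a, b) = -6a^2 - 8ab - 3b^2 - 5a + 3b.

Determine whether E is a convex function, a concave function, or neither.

E is quadratic, so its Hessian is the constant matrix H = [[-12, -8], [-8, -6]].
det(H) = 8, tr(H) = -18.
det(H) > 0 and tr(H) < 0, so H is negative definite everywhere: concave.

concave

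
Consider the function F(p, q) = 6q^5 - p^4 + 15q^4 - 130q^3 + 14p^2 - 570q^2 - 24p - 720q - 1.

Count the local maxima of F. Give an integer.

4

F separates as a function of p plus a function of q, so ∇F=0 decouples.
∂F/∂p = -4(p - 2)(p - 1)(p + 3) = 0 at p ∈ {-3, 1, 2}; ∂F/∂q = 30(q - 4)(q + 1)(q + 2)(q + 3) = 0 at q ∈ {-3, -2, -1, 4}.
The Hessian is diagonal: diag(F_pp, F_qq). Second derivatives: F_pp(-3)=-80, F_pp(1)=16, F_pp(2)=-20; F_qq(-3)=-420, F_qq(-2)=180, F_qq(-1)=-300, F_qq(4)=6300.
Local maxima occur where both diagonal entries negative: (-3, -3), (-3, -1), (2, -3), (2, -1). Count: 4.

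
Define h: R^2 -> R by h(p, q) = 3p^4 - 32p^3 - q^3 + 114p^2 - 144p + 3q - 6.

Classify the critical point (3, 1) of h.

The mixed partial ∂²h/∂p∂q is 0, so the Hessian at any point is diag(h_pp, h_qq) = diag(12(3p^2 - 16p + 19), -6q).
At (3, 1): H = diag(-24, -6).
Both eigenvalues are negative, so H is negative definite: a local maximum.

local maximum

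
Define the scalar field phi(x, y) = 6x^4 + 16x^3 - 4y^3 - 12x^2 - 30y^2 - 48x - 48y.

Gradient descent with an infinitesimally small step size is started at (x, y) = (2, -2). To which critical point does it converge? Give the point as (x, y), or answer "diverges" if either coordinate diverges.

phi is separable, so gradient descent decouples: x follows -∂phi/∂x, y follows -∂phi/∂y.
∂phi/∂x = 24(x - 1)(x + 1)(x + 2); at x=2 this is 288, so x decreases.
∂phi/∂y = -12(y + 1)(y + 4); at y=-2 this is 24, so y decreases.
x converges to its nearest critical value 1 (a local min of the x-part); y converges to -4. The iterate converges to (1, -4).

(1, -4)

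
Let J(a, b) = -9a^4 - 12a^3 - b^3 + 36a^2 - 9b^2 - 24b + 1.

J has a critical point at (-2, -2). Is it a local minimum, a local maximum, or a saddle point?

local maximum

The mixed partial ∂²J/∂a∂b is 0, so the Hessian at any point is diag(J_aa, J_bb) = diag(36(-3a^2 - 2a + 2), -6(b + 3)).
At (-2, -2): H = diag(-216, -6).
Both eigenvalues are negative, so H is negative definite: a local maximum.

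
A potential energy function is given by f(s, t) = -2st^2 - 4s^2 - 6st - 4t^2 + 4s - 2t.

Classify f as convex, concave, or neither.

neither

The term -2st^2 is cubic, so the Hessian is not constant.
∂²f/∂t² = -4s - 8, which takes both signs as s varies (negative for sufficiently large s). A diagonal entry of the Hessian changing sign means the Hessian is neither positive- nor negative-semidefinite on all of R^2.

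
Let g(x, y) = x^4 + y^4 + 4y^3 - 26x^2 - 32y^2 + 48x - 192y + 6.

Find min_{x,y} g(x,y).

-1114

g(x,y) separates as P(x) + Q(y) + 6, so its minimum is min P + min Q + 6.
P'(x) = 4(x - 3)(x - 1)(x + 4) vanishes at x ∈ {-4, 1, 3}; Q'(y) = 4(y - 4)(y + 3)(y + 4) vanishes at y ∈ {-4, -3, 4}.
Local minima of P (where P''>0): P(-4)=-352, P(3)=-9. Local minima of Q: Q(-4)=256, Q(4)=-768.
So the global minimum of g is P(-4) + Q(4) + 6 = -352 − 768 + 6 = -1114, attained at (-4, 4).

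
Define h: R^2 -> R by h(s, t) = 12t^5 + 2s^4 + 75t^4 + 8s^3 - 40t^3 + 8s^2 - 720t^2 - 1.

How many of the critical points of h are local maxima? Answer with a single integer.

h separates as a function of s plus a function of t, so ∇h=0 decouples.
∂h/∂s = 8s(s + 1)(s + 2) = 0 at s ∈ {-2, -1, 0}; ∂h/∂t = 60t(t - 2)(t + 3)(t + 4) = 0 at t ∈ {-4, -3, 0, 2}.
The Hessian is diagonal: diag(h_ss, h_tt). Second derivatives: h_ss(-2)=16, h_ss(-1)=-8, h_ss(0)=16; h_tt(-4)=-1440, h_tt(-3)=900, h_tt(0)=-1440, h_tt(2)=3600.
Local maxima occur where both diagonal entries negative: (-1, -4), (-1, 0). Count: 2.

2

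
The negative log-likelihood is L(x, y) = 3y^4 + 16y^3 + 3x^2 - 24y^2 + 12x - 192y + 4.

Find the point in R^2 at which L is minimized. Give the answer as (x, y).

L(x,y) separates as P(x) + Q(y) + 4, so its minimum is min P + min Q + 4.
P'(x) = 6x + 12 vanishes at x ∈ {-2}; Q'(y) = 12(y - 2)(y + 2)(y + 4) vanishes at y ∈ {-4, -2, 2}.
Local minima of P (where P''>0): P(-2)=-12. Local minima of Q: Q(-4)=128, Q(2)=-304.
So the global minimum of L is P(-2) + Q(2) + 4 = -12 − 304 + 4 = -312, attained at (-2, 2).

(-2, 2)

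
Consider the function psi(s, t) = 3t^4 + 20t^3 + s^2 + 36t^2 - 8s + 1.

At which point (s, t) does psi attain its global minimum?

(4, 0)

psi(s,t) separates as P(s) + Q(t) + 1, so its minimum is min P + min Q + 1.
P'(s) = 2s - 8 vanishes at s ∈ {4}; Q'(t) = 12t(t + 2)(t + 3) vanishes at t ∈ {-3, -2, 0}.
Local minima of P (where P''>0): P(4)=-16. Local minima of Q: Q(-3)=27, Q(0)=0.
So the global minimum of psi is P(4) + Q(0) + 1 = -16 + 0 + 1 = -15, attained at (4, 0).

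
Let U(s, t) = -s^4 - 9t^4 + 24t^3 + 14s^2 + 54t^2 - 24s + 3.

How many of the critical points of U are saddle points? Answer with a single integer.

U separates as a function of s plus a function of t, so ∇U=0 decouples.
∂U/∂s = -4(s - 2)(s - 1)(s + 3) = 0 at s ∈ {-3, 1, 2}; ∂U/∂t = -36t(t - 3)(t + 1) = 0 at t ∈ {-1, 0, 3}.
The Hessian is diagonal: diag(U_ss, U_tt). Second derivatives: U_ss(-3)=-80, U_ss(1)=16, U_ss(2)=-20; U_tt(-1)=-144, U_tt(0)=108, U_tt(3)=-432.
Saddle points occur where the two diagonal entries have opposite signs: (-3, 0), (1, -1), (1, 3), (2, 0). Count: 4.

4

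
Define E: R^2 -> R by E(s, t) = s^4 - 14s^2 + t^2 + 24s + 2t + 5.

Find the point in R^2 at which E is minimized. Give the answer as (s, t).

E(s,t) separates as P(s) + Q(t) + 5, so its minimum is min P + min Q + 5.
P'(s) = 4(s - 2)(s - 1)(s + 3) vanishes at s ∈ {-3, 1, 2}; Q'(t) = 2(t + 1) vanishes at t ∈ {-1}.
Local minima of P (where P''>0): P(-3)=-117, P(2)=8. Local minima of Q: Q(-1)=-1.
So the global minimum of E is P(-3) + Q(-1) + 5 = -117 − 1 + 5 = -113, attained at (-3, -1).

(-3, -1)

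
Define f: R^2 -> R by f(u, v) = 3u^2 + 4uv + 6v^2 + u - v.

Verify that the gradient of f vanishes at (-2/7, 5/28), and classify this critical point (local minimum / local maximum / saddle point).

∇f = (6u + 4v + 1, 4u + 12v - 1); substituting (-2/7, 5/28) gives ∇f = (0, 0), so (-2/7, 5/28) is indeed a critical point.
The Hessian of f is constant: H = [[6, 4], [4, 12]].
det(H) = 6·12 − 4² = 56.
det(H) > 0 and tr(H) = 18 > 0, so H is positive definite and the point is a local minimum.

local minimum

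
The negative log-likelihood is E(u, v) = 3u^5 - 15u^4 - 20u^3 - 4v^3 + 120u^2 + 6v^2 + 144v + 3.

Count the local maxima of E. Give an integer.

E separates as a function of u plus a function of v, so ∇E=0 decouples.
∂E/∂u = 15u(u - 4)(u - 2)(u + 2) = 0 at u ∈ {-2, 0, 2, 4}; ∂E/∂v = -12(v - 4)(v + 3) = 0 at v ∈ {-3, 4}.
The Hessian is diagonal: diag(E_uu, E_vv). Second derivatives: E_uu(-2)=-720, E_uu(0)=240, E_uu(2)=-240, E_uu(4)=720; E_vv(-3)=84, E_vv(4)=-84.
Local maxima occur where both diagonal entries negative: (-2, 4), (2, 4). Count: 2.

2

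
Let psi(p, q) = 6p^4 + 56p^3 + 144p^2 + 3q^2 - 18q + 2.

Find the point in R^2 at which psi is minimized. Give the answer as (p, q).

(0, 3)

psi(p,q) separates as A(p) + B(q) + 2, so its minimum is min A + min B + 2.
A'(p) = 24p(p + 3)(p + 4) vanishes at p ∈ {-4, -3, 0}; B'(q) = 6q - 18 vanishes at q ∈ {3}.
Local minima of A (where A''>0): A(-4)=256, A(0)=0. Local minima of B: B(3)=-27.
So the global minimum of psi is A(0) + B(3) + 2 = 0 − 27 + 2 = -25, attained at (0, 3).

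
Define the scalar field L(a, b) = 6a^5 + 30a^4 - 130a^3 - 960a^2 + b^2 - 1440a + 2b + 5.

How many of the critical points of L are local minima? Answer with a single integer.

2

L separates as a function of a plus a function of b, so ∇L=0 decouples.
∂L/∂a = 30(a - 4)(a + 1)(a + 3)(a + 4) = 0 at a ∈ {-4, -3, -1, 4}; ∂L/∂b = 2(b + 1) = 0 at b ∈ {-1}.
The Hessian is diagonal: diag(L_aa, L_bb). Second derivatives: L_aa(-4)=-720, L_aa(-3)=420, L_aa(-1)=-900, L_aa(4)=8400; L_bb(-1)=2.
Local minima occur where both diagonal entries positive: (-3, -1), (4, -1). Count: 2.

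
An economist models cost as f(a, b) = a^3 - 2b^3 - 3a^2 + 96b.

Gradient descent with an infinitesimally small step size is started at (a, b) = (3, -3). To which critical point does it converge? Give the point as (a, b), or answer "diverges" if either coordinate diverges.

(2, -4)

f is separable, so gradient descent decouples: a follows -∂f/∂a, b follows -∂f/∂b.
∂f/∂a = 3a(a - 2); at a=3 this is 9, so a decreases.
∂f/∂b = -6(b - 4)(b + 4); at b=-3 this is 42, so b decreases.
a converges to its nearest critical value 2 (a local min of the a-part); b converges to -4. The iterate converges to (2, -4).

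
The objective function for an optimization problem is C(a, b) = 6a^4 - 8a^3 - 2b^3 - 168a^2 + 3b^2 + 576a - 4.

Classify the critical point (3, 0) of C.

The mixed partial ∂²C/∂a∂b is 0, so the Hessian at any point is diag(C_aa, C_bb) = diag(24(3a^2 - 2a - 14), 6(-2b + 1)).
At (3, 0): H = diag(168, 6).
Both eigenvalues are positive, so H is positive definite: a local minimum.

local minimum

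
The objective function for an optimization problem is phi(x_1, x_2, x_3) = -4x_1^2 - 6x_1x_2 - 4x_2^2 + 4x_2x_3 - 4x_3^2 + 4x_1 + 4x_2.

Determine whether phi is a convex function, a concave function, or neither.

phi is quadratic, so its Hessian is the constant matrix H = [[-8, -6, 0], [-6, -8, 4], [0, 4, -8]].
Leading principal minors: -8, 28, -96.
Signs alternate −, +, − ⇒ H ≺ 0 ⇒ concave.

concave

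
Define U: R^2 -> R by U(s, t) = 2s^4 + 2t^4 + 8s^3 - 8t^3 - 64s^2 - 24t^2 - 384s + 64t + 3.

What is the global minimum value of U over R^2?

-1661

U(s,t) separates as P(s) + Q(t) + 3, so its minimum is min P + min Q + 3.
P'(s) = 8(s - 4)(s + 3)(s + 4) vanishes at s ∈ {-4, -3, 4}; Q'(t) = 8(t - 4)(t - 1)(t + 2) vanishes at t ∈ {-2, 1, 4}.
Local minima of P (where P''>0): P(-4)=512, P(4)=-1536. Local minima of Q: Q(-2)=-128, Q(4)=-128.
So the global minimum of U is P(4) + Q(-2) + 3 = -1536 − 128 + 3 = -1661, attained at (4, -2).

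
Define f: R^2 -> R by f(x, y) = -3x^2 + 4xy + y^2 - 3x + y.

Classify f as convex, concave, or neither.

f is quadratic, so its Hessian is the constant matrix H = [[-6, 4], [4, 2]].
det(H) = -28, tr(H) = -4.
det(H) < 0, so H is indefinite: neither convex nor concave.

neither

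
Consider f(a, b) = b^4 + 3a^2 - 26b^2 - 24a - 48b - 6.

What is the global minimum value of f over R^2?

f(a,b) separates as P(a) + Q(b) − 6, so its minimum is min P + min Q − 6.
P'(a) = 6a - 24 vanishes at a ∈ {4}; Q'(b) = 4(b - 4)(b + 1)(b + 3) vanishes at b ∈ {-3, -1, 4}.
Local minima of P (where P''>0): P(4)=-48. Local minima of Q: Q(-3)=-9, Q(4)=-352.
So the global minimum of f is P(4) + Q(4) − 6 = -48 − 352 − 6 = -406, attained at (4, 4).

-406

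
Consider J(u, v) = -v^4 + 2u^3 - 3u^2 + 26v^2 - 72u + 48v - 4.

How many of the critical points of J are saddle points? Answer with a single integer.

3

J separates as a function of u plus a function of v, so ∇J=0 decouples.
∂J/∂u = 6(u - 4)(u + 3) = 0 at u ∈ {-3, 4}; ∂J/∂v = -4(v - 4)(v + 1)(v + 3) = 0 at v ∈ {-3, -1, 4}.
The Hessian is diagonal: diag(J_uu, J_vv). Second derivatives: J_uu(-3)=-42, J_uu(4)=42; J_vv(-3)=-56, J_vv(-1)=40, J_vv(4)=-140.
Saddle points occur where the two diagonal entries have opposite signs: (-3, -1), (4, -3), (4, 4). Count: 3.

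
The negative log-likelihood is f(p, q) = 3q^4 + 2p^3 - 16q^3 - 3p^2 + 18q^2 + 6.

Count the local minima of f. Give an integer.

f separates as a function of p plus a function of q, so ∇f=0 decouples.
∂f/∂p = 6p(p - 1) = 0 at p ∈ {0, 1}; ∂f/∂q = 12q(q - 3)(q - 1) = 0 at q ∈ {0, 1, 3}.
The Hessian is diagonal: diag(f_pp, f_qq). Second derivatives: f_pp(0)=-6, f_pp(1)=6; f_qq(0)=36, f_qq(1)=-24, f_qq(3)=72.
Local minima occur where both diagonal entries positive: (1, 0), (1, 3). Count: 2.

2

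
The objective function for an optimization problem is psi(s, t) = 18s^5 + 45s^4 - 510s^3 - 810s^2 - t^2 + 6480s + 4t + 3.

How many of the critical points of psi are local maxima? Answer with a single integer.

psi separates as a function of s plus a function of t, so ∇psi=0 decouples.
∂psi/∂s = 90(s - 3)(s - 2)(s + 3)(s + 4) = 0 at s ∈ {-4, -3, 2, 3}; ∂psi/∂t = -2(t - 2) = 0 at t ∈ {2}.
The Hessian is diagonal: diag(psi_ss, psi_tt). Second derivatives: psi_ss(-4)=-3780, psi_ss(-3)=2700, psi_ss(2)=-2700, psi_ss(3)=3780; psi_tt(2)=-2.
Local maxima occur where both diagonal entries negative: (-4, 2), (2, 2). Count: 2.

2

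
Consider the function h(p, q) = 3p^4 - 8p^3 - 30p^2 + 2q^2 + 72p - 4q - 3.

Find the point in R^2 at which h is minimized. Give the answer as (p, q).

h(p,q) separates as A(p) + B(q) − 3, so its minimum is min A + min B − 3.
A'(p) = 12(p - 3)(p - 1)(p + 2) vanishes at p ∈ {-2, 1, 3}; B'(q) = 4q - 4 vanishes at q ∈ {1}.
Local minima of A (where A''>0): A(-2)=-152, A(3)=-27. Local minima of B: B(1)=-2.
So the global minimum of h is A(-2) + B(1) − 3 = -152 − 2 − 3 = -157, attained at (-2, 1).

(-2, 1)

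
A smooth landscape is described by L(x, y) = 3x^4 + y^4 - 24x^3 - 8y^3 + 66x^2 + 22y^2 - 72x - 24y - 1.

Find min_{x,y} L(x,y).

-37

L(x,y) separates as P(x) + Q(y) − 1, so its minimum is min P + min Q − 1.
P'(x) = 12(x - 3)(x - 2)(x - 1) vanishes at x ∈ {1, 2, 3}; Q'(y) = 4(y - 3)(y - 2)(y - 1) vanishes at y ∈ {1, 2, 3}.
Local minima of P (where P''>0): P(1)=-27, P(3)=-27. Local minima of Q: Q(1)=-9, Q(3)=-9.
So the global minimum of L is P(1) + Q(1) − 1 = -27 − 9 − 1 = -37, attained at (1, 1).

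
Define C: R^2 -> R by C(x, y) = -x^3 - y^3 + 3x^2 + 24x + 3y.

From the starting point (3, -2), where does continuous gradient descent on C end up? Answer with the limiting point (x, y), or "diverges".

(-2, -1)

C is separable, so gradient descent decouples: x follows -∂C/∂x, y follows -∂C/∂y.
∂C/∂x = -3(x - 4)(x + 2); at x=3 this is 15, so x decreases.
∂C/∂y = -3(y - 1)(y + 1); at y=-2 this is -9, so y increases.
x converges to its nearest critical value -2 (a local min of the x-part); y converges to -1. The iterate converges to (-2, -1).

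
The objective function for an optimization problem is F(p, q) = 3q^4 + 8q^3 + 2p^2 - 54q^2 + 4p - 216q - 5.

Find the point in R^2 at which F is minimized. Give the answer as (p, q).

(-1, 3)

F(p,q) separates as A(p) + B(q) − 5, so its minimum is min A + min B − 5.
A'(p) = 4p + 4 vanishes at p ∈ {-1}; B'(q) = 12(q - 3)(q + 2)(q + 3) vanishes at q ∈ {-3, -2, 3}.
Local minima of A (where A''>0): A(-1)=-2. Local minima of B: B(-3)=189, B(3)=-675.
So the global minimum of F is A(-1) + B(3) − 5 = -2 − 675 − 5 = -682, attained at (-1, 3).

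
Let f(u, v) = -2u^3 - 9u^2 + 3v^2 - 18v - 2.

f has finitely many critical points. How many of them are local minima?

1

f separates as a function of u plus a function of v, so ∇f=0 decouples.
∂f/∂u = -6u(u + 3) = 0 at u ∈ {-3, 0}; ∂f/∂v = 6(v - 3) = 0 at v ∈ {3}.
The Hessian is diagonal: diag(f_uu, f_vv). Second derivatives: f_uu(-3)=18, f_uu(0)=-18; f_vv(3)=6.
Local minima occur where both diagonal entries positive: (-3, 3). Count: 1.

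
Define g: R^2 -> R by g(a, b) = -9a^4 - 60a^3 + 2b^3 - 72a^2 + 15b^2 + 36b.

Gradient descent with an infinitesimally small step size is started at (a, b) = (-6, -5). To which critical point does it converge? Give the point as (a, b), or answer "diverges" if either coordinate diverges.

diverges

g is separable, so gradient descent decouples: a follows -∂g/∂a, b follows -∂g/∂b.
∂g/∂a = -36a(a + 1)(a + 4); at a=-6 this is 2160, so a decreases.
∂g/∂b = 6(b + 2)(b + 3); at b=-5 this is 36, so b decreases.
The a-coordinate has no critical point in that direction and runs off to infinity.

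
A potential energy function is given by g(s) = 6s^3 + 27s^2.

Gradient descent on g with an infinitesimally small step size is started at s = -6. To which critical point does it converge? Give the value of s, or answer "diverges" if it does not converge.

g'(s) = 18s(s + 3), so g'(-6) = 324.
Gradient descent moves in the -g' direction, i.e. s is decreasing.
There is no critical point below s=-6, and g' keeps the same sign, so the iterate runs off to −∞.

diverges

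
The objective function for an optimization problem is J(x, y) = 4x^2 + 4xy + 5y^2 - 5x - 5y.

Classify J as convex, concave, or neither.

J is quadratic, so its Hessian is the constant matrix H = [[8, 4], [4, 10]].
det(H) = 64, tr(H) = 18.
det(H) > 0 and tr(H) > 0, so H is positive definite everywhere: convex.

convex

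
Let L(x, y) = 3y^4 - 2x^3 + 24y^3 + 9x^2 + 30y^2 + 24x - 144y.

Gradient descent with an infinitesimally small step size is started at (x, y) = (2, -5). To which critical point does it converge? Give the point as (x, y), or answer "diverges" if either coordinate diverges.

L is separable, so gradient descent decouples: x follows -∂L/∂x, y follows -∂L/∂y.
∂L/∂x = -6(x - 4)(x + 1); at x=2 this is 36, so x decreases.
∂L/∂y = 12(y - 1)(y + 3)(y + 4); at y=-5 this is -144, so y increases.
x converges to its nearest critical value -1 (a local min of the x-part); y converges to -4. The iterate converges to (-1, -4).

(-1, -4)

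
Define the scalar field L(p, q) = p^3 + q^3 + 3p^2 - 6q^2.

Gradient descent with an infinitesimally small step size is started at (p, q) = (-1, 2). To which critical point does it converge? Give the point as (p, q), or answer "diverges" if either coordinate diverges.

(0, 4)

L is separable, so gradient descent decouples: p follows -∂L/∂p, q follows -∂L/∂q.
∂L/∂p = 3p(p + 2); at p=-1 this is -3, so p increases.
∂L/∂q = 3q(q - 4); at q=2 this is -12, so q increases.
p converges to its nearest critical value 0 (a local min of the p-part); q converges to 4. The iterate converges to (0, 4).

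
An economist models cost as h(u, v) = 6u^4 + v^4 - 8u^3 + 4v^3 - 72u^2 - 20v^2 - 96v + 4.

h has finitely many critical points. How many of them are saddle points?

h separates as a function of u plus a function of v, so ∇h=0 decouples.
∂h/∂u = 24u(u - 3)(u + 2) = 0 at u ∈ {-2, 0, 3}; ∂h/∂v = 4(v - 3)(v + 2)(v + 4) = 0 at v ∈ {-4, -2, 3}.
The Hessian is diagonal: diag(h_uu, h_vv). Second derivatives: h_uu(-2)=240, h_uu(0)=-144, h_uu(3)=360; h_vv(-4)=56, h_vv(-2)=-40, h_vv(3)=140.
Saddle points occur where the two diagonal entries have opposite signs: (-2, -2), (0, -4), (0, 3), (3, -2). Count: 4.

4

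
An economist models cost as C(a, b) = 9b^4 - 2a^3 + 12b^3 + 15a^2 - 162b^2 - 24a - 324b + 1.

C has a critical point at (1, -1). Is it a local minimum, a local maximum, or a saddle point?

The mixed partial ∂²C/∂a∂b is 0, so the Hessian at any point is diag(C_aa, C_bb) = diag(6(-2a + 5), 36(3b^2 + 2b - 9)).
At (1, -1): H = diag(18, -288).
The eigenvalues have opposite signs, so H is indefinite: a saddle point.

saddle point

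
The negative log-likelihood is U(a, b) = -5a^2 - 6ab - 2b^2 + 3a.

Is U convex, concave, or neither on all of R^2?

concave

U is quadratic, so its Hessian is the constant matrix H = [[-10, -6], [-6, -4]].
det(H) = 4, tr(H) = -14.
det(H) > 0 and tr(H) < 0, so H is negative definite everywhere: concave.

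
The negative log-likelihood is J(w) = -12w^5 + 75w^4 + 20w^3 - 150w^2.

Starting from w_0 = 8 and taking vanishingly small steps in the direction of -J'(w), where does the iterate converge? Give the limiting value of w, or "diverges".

diverges

J'(w) = -60w(w - 5)(w - 1)(w + 1), so J'(8) = -90720.
Gradient descent moves in the -J' direction, i.e. w is increasing.
There is no critical point above w=8, and J' keeps the same sign, so the iterate runs off to +∞.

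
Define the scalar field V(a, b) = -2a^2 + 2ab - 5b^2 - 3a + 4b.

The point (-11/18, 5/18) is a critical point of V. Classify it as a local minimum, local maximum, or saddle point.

The Hessian of V is constant: H = [[-4, 2], [2, -10]].
det(H) = (-4)·(-10) − 2² = 36.
det(H) > 0 and tr(H) = -14 < 0, so H is negative definite and the point is a local maximum.

local maximum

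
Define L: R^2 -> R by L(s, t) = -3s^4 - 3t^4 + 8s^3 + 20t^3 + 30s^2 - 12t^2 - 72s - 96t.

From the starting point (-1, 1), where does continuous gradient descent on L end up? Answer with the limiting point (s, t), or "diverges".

L is separable, so gradient descent decouples: s follows -∂L/∂s, t follows -∂L/∂t.
∂L/∂s = -12(s - 3)(s - 1)(s + 2); at s=-1 this is -96, so s increases.
∂L/∂t = -12(t - 4)(t - 2)(t + 1); at t=1 this is -72, so t increases.
s converges to its nearest critical value 1 (a local min of the s-part); t converges to 2. The iterate converges to (1, 2).

(1, 2)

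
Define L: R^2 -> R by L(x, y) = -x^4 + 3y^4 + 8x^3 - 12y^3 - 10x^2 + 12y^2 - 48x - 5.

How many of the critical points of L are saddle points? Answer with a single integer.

L separates as a function of x plus a function of y, so ∇L=0 decouples.
∂L/∂x = -4(x - 4)(x - 3)(x + 1) = 0 at x ∈ {-1, 3, 4}; ∂L/∂y = 12y(y - 2)(y - 1) = 0 at y ∈ {0, 1, 2}.
The Hessian is diagonal: diag(L_xx, L_yy). Second derivatives: L_xx(-1)=-80, L_xx(3)=16, L_xx(4)=-20; L_yy(0)=24, L_yy(1)=-12, L_yy(2)=24.
Saddle points occur where the two diagonal entries have opposite signs: (-1, 0), (-1, 2), (3, 1), (4, 0), (4, 2). Count: 5.

5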